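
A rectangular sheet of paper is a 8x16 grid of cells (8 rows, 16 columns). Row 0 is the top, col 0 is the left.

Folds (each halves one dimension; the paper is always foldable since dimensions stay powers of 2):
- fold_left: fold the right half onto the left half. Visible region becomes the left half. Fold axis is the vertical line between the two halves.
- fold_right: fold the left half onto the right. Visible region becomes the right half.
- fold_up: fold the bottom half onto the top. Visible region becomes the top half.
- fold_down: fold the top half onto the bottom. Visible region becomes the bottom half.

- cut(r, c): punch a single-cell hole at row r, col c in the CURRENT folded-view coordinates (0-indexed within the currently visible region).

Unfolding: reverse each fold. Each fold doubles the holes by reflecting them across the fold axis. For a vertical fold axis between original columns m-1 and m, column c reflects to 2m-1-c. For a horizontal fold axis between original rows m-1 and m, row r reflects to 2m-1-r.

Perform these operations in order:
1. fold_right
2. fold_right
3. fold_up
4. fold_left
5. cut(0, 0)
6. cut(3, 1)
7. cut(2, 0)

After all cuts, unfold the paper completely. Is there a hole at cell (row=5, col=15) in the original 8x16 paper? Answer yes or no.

Op 1 fold_right: fold axis v@8; visible region now rows[0,8) x cols[8,16) = 8x8
Op 2 fold_right: fold axis v@12; visible region now rows[0,8) x cols[12,16) = 8x4
Op 3 fold_up: fold axis h@4; visible region now rows[0,4) x cols[12,16) = 4x4
Op 4 fold_left: fold axis v@14; visible region now rows[0,4) x cols[12,14) = 4x2
Op 5 cut(0, 0): punch at orig (0,12); cuts so far [(0, 12)]; region rows[0,4) x cols[12,14) = 4x2
Op 6 cut(3, 1): punch at orig (3,13); cuts so far [(0, 12), (3, 13)]; region rows[0,4) x cols[12,14) = 4x2
Op 7 cut(2, 0): punch at orig (2,12); cuts so far [(0, 12), (2, 12), (3, 13)]; region rows[0,4) x cols[12,14) = 4x2
Unfold 1 (reflect across v@14): 6 holes -> [(0, 12), (0, 15), (2, 12), (2, 15), (3, 13), (3, 14)]
Unfold 2 (reflect across h@4): 12 holes -> [(0, 12), (0, 15), (2, 12), (2, 15), (3, 13), (3, 14), (4, 13), (4, 14), (5, 12), (5, 15), (7, 12), (7, 15)]
Unfold 3 (reflect across v@12): 24 holes -> [(0, 8), (0, 11), (0, 12), (0, 15), (2, 8), (2, 11), (2, 12), (2, 15), (3, 9), (3, 10), (3, 13), (3, 14), (4, 9), (4, 10), (4, 13), (4, 14), (5, 8), (5, 11), (5, 12), (5, 15), (7, 8), (7, 11), (7, 12), (7, 15)]
Unfold 4 (reflect across v@8): 48 holes -> [(0, 0), (0, 3), (0, 4), (0, 7), (0, 8), (0, 11), (0, 12), (0, 15), (2, 0), (2, 3), (2, 4), (2, 7), (2, 8), (2, 11), (2, 12), (2, 15), (3, 1), (3, 2), (3, 5), (3, 6), (3, 9), (3, 10), (3, 13), (3, 14), (4, 1), (4, 2), (4, 5), (4, 6), (4, 9), (4, 10), (4, 13), (4, 14), (5, 0), (5, 3), (5, 4), (5, 7), (5, 8), (5, 11), (5, 12), (5, 15), (7, 0), (7, 3), (7, 4), (7, 7), (7, 8), (7, 11), (7, 12), (7, 15)]
Holes: [(0, 0), (0, 3), (0, 4), (0, 7), (0, 8), (0, 11), (0, 12), (0, 15), (2, 0), (2, 3), (2, 4), (2, 7), (2, 8), (2, 11), (2, 12), (2, 15), (3, 1), (3, 2), (3, 5), (3, 6), (3, 9), (3, 10), (3, 13), (3, 14), (4, 1), (4, 2), (4, 5), (4, 6), (4, 9), (4, 10), (4, 13), (4, 14), (5, 0), (5, 3), (5, 4), (5, 7), (5, 8), (5, 11), (5, 12), (5, 15), (7, 0), (7, 3), (7, 4), (7, 7), (7, 8), (7, 11), (7, 12), (7, 15)]

Answer: yes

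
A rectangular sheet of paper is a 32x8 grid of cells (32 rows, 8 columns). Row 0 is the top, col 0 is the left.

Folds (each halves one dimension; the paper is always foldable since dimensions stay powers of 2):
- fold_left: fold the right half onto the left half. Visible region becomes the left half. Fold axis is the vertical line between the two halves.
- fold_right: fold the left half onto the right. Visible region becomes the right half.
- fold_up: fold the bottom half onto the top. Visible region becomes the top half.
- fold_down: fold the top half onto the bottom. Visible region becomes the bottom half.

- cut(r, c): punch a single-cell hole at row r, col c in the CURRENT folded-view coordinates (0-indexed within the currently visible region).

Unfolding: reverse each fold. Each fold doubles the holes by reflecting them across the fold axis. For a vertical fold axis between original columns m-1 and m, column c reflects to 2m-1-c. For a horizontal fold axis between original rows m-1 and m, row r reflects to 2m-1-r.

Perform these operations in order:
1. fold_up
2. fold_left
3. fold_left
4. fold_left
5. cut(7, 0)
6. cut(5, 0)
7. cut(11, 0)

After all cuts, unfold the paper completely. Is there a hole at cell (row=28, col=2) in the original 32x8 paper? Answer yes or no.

Answer: no

Derivation:
Op 1 fold_up: fold axis h@16; visible region now rows[0,16) x cols[0,8) = 16x8
Op 2 fold_left: fold axis v@4; visible region now rows[0,16) x cols[0,4) = 16x4
Op 3 fold_left: fold axis v@2; visible region now rows[0,16) x cols[0,2) = 16x2
Op 4 fold_left: fold axis v@1; visible region now rows[0,16) x cols[0,1) = 16x1
Op 5 cut(7, 0): punch at orig (7,0); cuts so far [(7, 0)]; region rows[0,16) x cols[0,1) = 16x1
Op 6 cut(5, 0): punch at orig (5,0); cuts so far [(5, 0), (7, 0)]; region rows[0,16) x cols[0,1) = 16x1
Op 7 cut(11, 0): punch at orig (11,0); cuts so far [(5, 0), (7, 0), (11, 0)]; region rows[0,16) x cols[0,1) = 16x1
Unfold 1 (reflect across v@1): 6 holes -> [(5, 0), (5, 1), (7, 0), (7, 1), (11, 0), (11, 1)]
Unfold 2 (reflect across v@2): 12 holes -> [(5, 0), (5, 1), (5, 2), (5, 3), (7, 0), (7, 1), (7, 2), (7, 3), (11, 0), (11, 1), (11, 2), (11, 3)]
Unfold 3 (reflect across v@4): 24 holes -> [(5, 0), (5, 1), (5, 2), (5, 3), (5, 4), (5, 5), (5, 6), (5, 7), (7, 0), (7, 1), (7, 2), (7, 3), (7, 4), (7, 5), (7, 6), (7, 7), (11, 0), (11, 1), (11, 2), (11, 3), (11, 4), (11, 5), (11, 6), (11, 7)]
Unfold 4 (reflect across h@16): 48 holes -> [(5, 0), (5, 1), (5, 2), (5, 3), (5, 4), (5, 5), (5, 6), (5, 7), (7, 0), (7, 1), (7, 2), (7, 3), (7, 4), (7, 5), (7, 6), (7, 7), (11, 0), (11, 1), (11, 2), (11, 3), (11, 4), (11, 5), (11, 6), (11, 7), (20, 0), (20, 1), (20, 2), (20, 3), (20, 4), (20, 5), (20, 6), (20, 7), (24, 0), (24, 1), (24, 2), (24, 3), (24, 4), (24, 5), (24, 6), (24, 7), (26, 0), (26, 1), (26, 2), (26, 3), (26, 4), (26, 5), (26, 6), (26, 7)]
Holes: [(5, 0), (5, 1), (5, 2), (5, 3), (5, 4), (5, 5), (5, 6), (5, 7), (7, 0), (7, 1), (7, 2), (7, 3), (7, 4), (7, 5), (7, 6), (7, 7), (11, 0), (11, 1), (11, 2), (11, 3), (11, 4), (11, 5), (11, 6), (11, 7), (20, 0), (20, 1), (20, 2), (20, 3), (20, 4), (20, 5), (20, 6), (20, 7), (24, 0), (24, 1), (24, 2), (24, 3), (24, 4), (24, 5), (24, 6), (24, 7), (26, 0), (26, 1), (26, 2), (26, 3), (26, 4), (26, 5), (26, 6), (26, 7)]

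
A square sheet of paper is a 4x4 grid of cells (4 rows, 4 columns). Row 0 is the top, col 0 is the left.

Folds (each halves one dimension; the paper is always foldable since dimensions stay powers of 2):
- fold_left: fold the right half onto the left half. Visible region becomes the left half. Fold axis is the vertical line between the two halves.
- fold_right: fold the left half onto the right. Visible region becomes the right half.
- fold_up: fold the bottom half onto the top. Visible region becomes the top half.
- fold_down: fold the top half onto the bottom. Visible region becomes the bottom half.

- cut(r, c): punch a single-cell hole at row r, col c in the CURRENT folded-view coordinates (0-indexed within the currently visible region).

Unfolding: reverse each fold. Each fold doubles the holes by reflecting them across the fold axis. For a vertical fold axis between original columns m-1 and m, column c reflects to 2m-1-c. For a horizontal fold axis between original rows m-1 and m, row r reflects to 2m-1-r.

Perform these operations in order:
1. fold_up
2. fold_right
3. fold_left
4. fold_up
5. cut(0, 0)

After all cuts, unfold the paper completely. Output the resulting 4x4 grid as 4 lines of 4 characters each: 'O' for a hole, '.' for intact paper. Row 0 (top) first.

Op 1 fold_up: fold axis h@2; visible region now rows[0,2) x cols[0,4) = 2x4
Op 2 fold_right: fold axis v@2; visible region now rows[0,2) x cols[2,4) = 2x2
Op 3 fold_left: fold axis v@3; visible region now rows[0,2) x cols[2,3) = 2x1
Op 4 fold_up: fold axis h@1; visible region now rows[0,1) x cols[2,3) = 1x1
Op 5 cut(0, 0): punch at orig (0,2); cuts so far [(0, 2)]; region rows[0,1) x cols[2,3) = 1x1
Unfold 1 (reflect across h@1): 2 holes -> [(0, 2), (1, 2)]
Unfold 2 (reflect across v@3): 4 holes -> [(0, 2), (0, 3), (1, 2), (1, 3)]
Unfold 3 (reflect across v@2): 8 holes -> [(0, 0), (0, 1), (0, 2), (0, 3), (1, 0), (1, 1), (1, 2), (1, 3)]
Unfold 4 (reflect across h@2): 16 holes -> [(0, 0), (0, 1), (0, 2), (0, 3), (1, 0), (1, 1), (1, 2), (1, 3), (2, 0), (2, 1), (2, 2), (2, 3), (3, 0), (3, 1), (3, 2), (3, 3)]

Answer: OOOO
OOOO
OOOO
OOOO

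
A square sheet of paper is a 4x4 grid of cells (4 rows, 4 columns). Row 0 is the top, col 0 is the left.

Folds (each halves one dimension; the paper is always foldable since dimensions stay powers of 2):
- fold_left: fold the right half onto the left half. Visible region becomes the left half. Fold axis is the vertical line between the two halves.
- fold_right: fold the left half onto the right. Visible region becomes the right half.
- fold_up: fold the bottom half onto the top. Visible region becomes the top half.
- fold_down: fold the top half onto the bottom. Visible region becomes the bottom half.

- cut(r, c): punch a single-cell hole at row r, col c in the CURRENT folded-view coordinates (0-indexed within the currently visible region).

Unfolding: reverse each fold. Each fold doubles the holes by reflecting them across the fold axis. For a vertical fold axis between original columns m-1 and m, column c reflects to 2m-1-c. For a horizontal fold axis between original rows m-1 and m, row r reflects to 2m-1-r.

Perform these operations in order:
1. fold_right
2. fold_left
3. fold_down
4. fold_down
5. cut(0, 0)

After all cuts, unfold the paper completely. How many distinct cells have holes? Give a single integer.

Answer: 16

Derivation:
Op 1 fold_right: fold axis v@2; visible region now rows[0,4) x cols[2,4) = 4x2
Op 2 fold_left: fold axis v@3; visible region now rows[0,4) x cols[2,3) = 4x1
Op 3 fold_down: fold axis h@2; visible region now rows[2,4) x cols[2,3) = 2x1
Op 4 fold_down: fold axis h@3; visible region now rows[3,4) x cols[2,3) = 1x1
Op 5 cut(0, 0): punch at orig (3,2); cuts so far [(3, 2)]; region rows[3,4) x cols[2,3) = 1x1
Unfold 1 (reflect across h@3): 2 holes -> [(2, 2), (3, 2)]
Unfold 2 (reflect across h@2): 4 holes -> [(0, 2), (1, 2), (2, 2), (3, 2)]
Unfold 3 (reflect across v@3): 8 holes -> [(0, 2), (0, 3), (1, 2), (1, 3), (2, 2), (2, 3), (3, 2), (3, 3)]
Unfold 4 (reflect across v@2): 16 holes -> [(0, 0), (0, 1), (0, 2), (0, 3), (1, 0), (1, 1), (1, 2), (1, 3), (2, 0), (2, 1), (2, 2), (2, 3), (3, 0), (3, 1), (3, 2), (3, 3)]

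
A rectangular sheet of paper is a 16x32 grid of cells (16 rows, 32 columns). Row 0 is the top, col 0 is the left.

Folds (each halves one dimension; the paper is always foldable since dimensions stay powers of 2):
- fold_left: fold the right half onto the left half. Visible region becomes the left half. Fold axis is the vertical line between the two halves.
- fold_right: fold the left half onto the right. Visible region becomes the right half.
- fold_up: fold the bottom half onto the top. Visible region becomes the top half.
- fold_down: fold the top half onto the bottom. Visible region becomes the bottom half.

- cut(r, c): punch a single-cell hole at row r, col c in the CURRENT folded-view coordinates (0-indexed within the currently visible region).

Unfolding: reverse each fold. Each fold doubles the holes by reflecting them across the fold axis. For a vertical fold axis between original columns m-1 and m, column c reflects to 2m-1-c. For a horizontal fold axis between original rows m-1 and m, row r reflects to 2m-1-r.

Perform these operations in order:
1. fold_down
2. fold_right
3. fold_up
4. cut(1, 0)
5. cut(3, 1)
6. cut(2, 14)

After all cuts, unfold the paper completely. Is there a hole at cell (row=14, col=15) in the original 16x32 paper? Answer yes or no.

Answer: yes

Derivation:
Op 1 fold_down: fold axis h@8; visible region now rows[8,16) x cols[0,32) = 8x32
Op 2 fold_right: fold axis v@16; visible region now rows[8,16) x cols[16,32) = 8x16
Op 3 fold_up: fold axis h@12; visible region now rows[8,12) x cols[16,32) = 4x16
Op 4 cut(1, 0): punch at orig (9,16); cuts so far [(9, 16)]; region rows[8,12) x cols[16,32) = 4x16
Op 5 cut(3, 1): punch at orig (11,17); cuts so far [(9, 16), (11, 17)]; region rows[8,12) x cols[16,32) = 4x16
Op 6 cut(2, 14): punch at orig (10,30); cuts so far [(9, 16), (10, 30), (11, 17)]; region rows[8,12) x cols[16,32) = 4x16
Unfold 1 (reflect across h@12): 6 holes -> [(9, 16), (10, 30), (11, 17), (12, 17), (13, 30), (14, 16)]
Unfold 2 (reflect across v@16): 12 holes -> [(9, 15), (9, 16), (10, 1), (10, 30), (11, 14), (11, 17), (12, 14), (12, 17), (13, 1), (13, 30), (14, 15), (14, 16)]
Unfold 3 (reflect across h@8): 24 holes -> [(1, 15), (1, 16), (2, 1), (2, 30), (3, 14), (3, 17), (4, 14), (4, 17), (5, 1), (5, 30), (6, 15), (6, 16), (9, 15), (9, 16), (10, 1), (10, 30), (11, 14), (11, 17), (12, 14), (12, 17), (13, 1), (13, 30), (14, 15), (14, 16)]
Holes: [(1, 15), (1, 16), (2, 1), (2, 30), (3, 14), (3, 17), (4, 14), (4, 17), (5, 1), (5, 30), (6, 15), (6, 16), (9, 15), (9, 16), (10, 1), (10, 30), (11, 14), (11, 17), (12, 14), (12, 17), (13, 1), (13, 30), (14, 15), (14, 16)]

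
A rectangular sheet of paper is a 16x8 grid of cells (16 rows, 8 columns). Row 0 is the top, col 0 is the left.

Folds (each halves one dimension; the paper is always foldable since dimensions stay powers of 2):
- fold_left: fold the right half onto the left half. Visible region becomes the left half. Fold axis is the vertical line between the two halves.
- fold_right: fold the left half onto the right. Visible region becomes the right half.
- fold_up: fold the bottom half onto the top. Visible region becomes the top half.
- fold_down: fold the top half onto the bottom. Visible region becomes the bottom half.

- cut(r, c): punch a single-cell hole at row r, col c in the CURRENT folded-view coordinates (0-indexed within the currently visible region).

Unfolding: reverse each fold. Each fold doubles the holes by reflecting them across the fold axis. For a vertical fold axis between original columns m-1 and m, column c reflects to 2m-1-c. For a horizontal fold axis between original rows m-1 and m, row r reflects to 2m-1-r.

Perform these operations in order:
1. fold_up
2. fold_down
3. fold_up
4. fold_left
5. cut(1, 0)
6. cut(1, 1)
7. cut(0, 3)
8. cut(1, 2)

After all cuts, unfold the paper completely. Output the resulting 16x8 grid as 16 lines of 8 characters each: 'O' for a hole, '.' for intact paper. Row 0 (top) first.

Op 1 fold_up: fold axis h@8; visible region now rows[0,8) x cols[0,8) = 8x8
Op 2 fold_down: fold axis h@4; visible region now rows[4,8) x cols[0,8) = 4x8
Op 3 fold_up: fold axis h@6; visible region now rows[4,6) x cols[0,8) = 2x8
Op 4 fold_left: fold axis v@4; visible region now rows[4,6) x cols[0,4) = 2x4
Op 5 cut(1, 0): punch at orig (5,0); cuts so far [(5, 0)]; region rows[4,6) x cols[0,4) = 2x4
Op 6 cut(1, 1): punch at orig (5,1); cuts so far [(5, 0), (5, 1)]; region rows[4,6) x cols[0,4) = 2x4
Op 7 cut(0, 3): punch at orig (4,3); cuts so far [(4, 3), (5, 0), (5, 1)]; region rows[4,6) x cols[0,4) = 2x4
Op 8 cut(1, 2): punch at orig (5,2); cuts so far [(4, 3), (5, 0), (5, 1), (5, 2)]; region rows[4,6) x cols[0,4) = 2x4
Unfold 1 (reflect across v@4): 8 holes -> [(4, 3), (4, 4), (5, 0), (5, 1), (5, 2), (5, 5), (5, 6), (5, 7)]
Unfold 2 (reflect across h@6): 16 holes -> [(4, 3), (4, 4), (5, 0), (5, 1), (5, 2), (5, 5), (5, 6), (5, 7), (6, 0), (6, 1), (6, 2), (6, 5), (6, 6), (6, 7), (7, 3), (7, 4)]
Unfold 3 (reflect across h@4): 32 holes -> [(0, 3), (0, 4), (1, 0), (1, 1), (1, 2), (1, 5), (1, 6), (1, 7), (2, 0), (2, 1), (2, 2), (2, 5), (2, 6), (2, 7), (3, 3), (3, 4), (4, 3), (4, 4), (5, 0), (5, 1), (5, 2), (5, 5), (5, 6), (5, 7), (6, 0), (6, 1), (6, 2), (6, 5), (6, 6), (6, 7), (7, 3), (7, 4)]
Unfold 4 (reflect across h@8): 64 holes -> [(0, 3), (0, 4), (1, 0), (1, 1), (1, 2), (1, 5), (1, 6), (1, 7), (2, 0), (2, 1), (2, 2), (2, 5), (2, 6), (2, 7), (3, 3), (3, 4), (4, 3), (4, 4), (5, 0), (5, 1), (5, 2), (5, 5), (5, 6), (5, 7), (6, 0), (6, 1), (6, 2), (6, 5), (6, 6), (6, 7), (7, 3), (7, 4), (8, 3), (8, 4), (9, 0), (9, 1), (9, 2), (9, 5), (9, 6), (9, 7), (10, 0), (10, 1), (10, 2), (10, 5), (10, 6), (10, 7), (11, 3), (11, 4), (12, 3), (12, 4), (13, 0), (13, 1), (13, 2), (13, 5), (13, 6), (13, 7), (14, 0), (14, 1), (14, 2), (14, 5), (14, 6), (14, 7), (15, 3), (15, 4)]

Answer: ...OO...
OOO..OOO
OOO..OOO
...OO...
...OO...
OOO..OOO
OOO..OOO
...OO...
...OO...
OOO..OOO
OOO..OOO
...OO...
...OO...
OOO..OOO
OOO..OOO
...OO...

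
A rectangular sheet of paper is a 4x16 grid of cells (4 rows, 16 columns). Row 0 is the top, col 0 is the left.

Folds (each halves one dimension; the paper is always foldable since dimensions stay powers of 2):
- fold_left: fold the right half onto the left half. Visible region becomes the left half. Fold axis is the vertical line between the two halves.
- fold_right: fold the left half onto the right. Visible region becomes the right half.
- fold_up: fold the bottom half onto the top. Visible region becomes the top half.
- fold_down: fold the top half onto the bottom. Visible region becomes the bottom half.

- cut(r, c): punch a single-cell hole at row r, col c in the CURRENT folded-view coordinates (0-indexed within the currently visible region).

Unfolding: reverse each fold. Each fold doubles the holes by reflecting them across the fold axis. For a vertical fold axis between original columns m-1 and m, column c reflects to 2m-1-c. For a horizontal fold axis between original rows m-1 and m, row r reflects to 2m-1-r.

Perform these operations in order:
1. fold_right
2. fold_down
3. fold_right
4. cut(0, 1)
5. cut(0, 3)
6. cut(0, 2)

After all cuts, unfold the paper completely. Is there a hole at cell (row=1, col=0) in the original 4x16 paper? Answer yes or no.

Op 1 fold_right: fold axis v@8; visible region now rows[0,4) x cols[8,16) = 4x8
Op 2 fold_down: fold axis h@2; visible region now rows[2,4) x cols[8,16) = 2x8
Op 3 fold_right: fold axis v@12; visible region now rows[2,4) x cols[12,16) = 2x4
Op 4 cut(0, 1): punch at orig (2,13); cuts so far [(2, 13)]; region rows[2,4) x cols[12,16) = 2x4
Op 5 cut(0, 3): punch at orig (2,15); cuts so far [(2, 13), (2, 15)]; region rows[2,4) x cols[12,16) = 2x4
Op 6 cut(0, 2): punch at orig (2,14); cuts so far [(2, 13), (2, 14), (2, 15)]; region rows[2,4) x cols[12,16) = 2x4
Unfold 1 (reflect across v@12): 6 holes -> [(2, 8), (2, 9), (2, 10), (2, 13), (2, 14), (2, 15)]
Unfold 2 (reflect across h@2): 12 holes -> [(1, 8), (1, 9), (1, 10), (1, 13), (1, 14), (1, 15), (2, 8), (2, 9), (2, 10), (2, 13), (2, 14), (2, 15)]
Unfold 3 (reflect across v@8): 24 holes -> [(1, 0), (1, 1), (1, 2), (1, 5), (1, 6), (1, 7), (1, 8), (1, 9), (1, 10), (1, 13), (1, 14), (1, 15), (2, 0), (2, 1), (2, 2), (2, 5), (2, 6), (2, 7), (2, 8), (2, 9), (2, 10), (2, 13), (2, 14), (2, 15)]
Holes: [(1, 0), (1, 1), (1, 2), (1, 5), (1, 6), (1, 7), (1, 8), (1, 9), (1, 10), (1, 13), (1, 14), (1, 15), (2, 0), (2, 1), (2, 2), (2, 5), (2, 6), (2, 7), (2, 8), (2, 9), (2, 10), (2, 13), (2, 14), (2, 15)]

Answer: yes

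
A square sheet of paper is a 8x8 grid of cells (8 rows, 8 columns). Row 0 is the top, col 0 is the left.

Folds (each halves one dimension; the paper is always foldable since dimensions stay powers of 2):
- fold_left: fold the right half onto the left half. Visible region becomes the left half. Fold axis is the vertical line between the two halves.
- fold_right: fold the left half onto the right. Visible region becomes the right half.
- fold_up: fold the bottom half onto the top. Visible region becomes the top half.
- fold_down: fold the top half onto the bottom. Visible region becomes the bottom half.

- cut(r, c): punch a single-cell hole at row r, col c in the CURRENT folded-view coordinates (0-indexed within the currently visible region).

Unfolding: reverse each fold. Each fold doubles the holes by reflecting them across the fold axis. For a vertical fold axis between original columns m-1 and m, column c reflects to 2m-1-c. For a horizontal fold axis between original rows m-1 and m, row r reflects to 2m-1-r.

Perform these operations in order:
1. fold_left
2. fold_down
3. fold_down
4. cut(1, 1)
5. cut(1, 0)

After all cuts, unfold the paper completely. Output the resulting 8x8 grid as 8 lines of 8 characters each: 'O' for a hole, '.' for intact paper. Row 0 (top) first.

Answer: OO....OO
........
........
OO....OO
OO....OO
........
........
OO....OO

Derivation:
Op 1 fold_left: fold axis v@4; visible region now rows[0,8) x cols[0,4) = 8x4
Op 2 fold_down: fold axis h@4; visible region now rows[4,8) x cols[0,4) = 4x4
Op 3 fold_down: fold axis h@6; visible region now rows[6,8) x cols[0,4) = 2x4
Op 4 cut(1, 1): punch at orig (7,1); cuts so far [(7, 1)]; region rows[6,8) x cols[0,4) = 2x4
Op 5 cut(1, 0): punch at orig (7,0); cuts so far [(7, 0), (7, 1)]; region rows[6,8) x cols[0,4) = 2x4
Unfold 1 (reflect across h@6): 4 holes -> [(4, 0), (4, 1), (7, 0), (7, 1)]
Unfold 2 (reflect across h@4): 8 holes -> [(0, 0), (0, 1), (3, 0), (3, 1), (4, 0), (4, 1), (7, 0), (7, 1)]
Unfold 3 (reflect across v@4): 16 holes -> [(0, 0), (0, 1), (0, 6), (0, 7), (3, 0), (3, 1), (3, 6), (3, 7), (4, 0), (4, 1), (4, 6), (4, 7), (7, 0), (7, 1), (7, 6), (7, 7)]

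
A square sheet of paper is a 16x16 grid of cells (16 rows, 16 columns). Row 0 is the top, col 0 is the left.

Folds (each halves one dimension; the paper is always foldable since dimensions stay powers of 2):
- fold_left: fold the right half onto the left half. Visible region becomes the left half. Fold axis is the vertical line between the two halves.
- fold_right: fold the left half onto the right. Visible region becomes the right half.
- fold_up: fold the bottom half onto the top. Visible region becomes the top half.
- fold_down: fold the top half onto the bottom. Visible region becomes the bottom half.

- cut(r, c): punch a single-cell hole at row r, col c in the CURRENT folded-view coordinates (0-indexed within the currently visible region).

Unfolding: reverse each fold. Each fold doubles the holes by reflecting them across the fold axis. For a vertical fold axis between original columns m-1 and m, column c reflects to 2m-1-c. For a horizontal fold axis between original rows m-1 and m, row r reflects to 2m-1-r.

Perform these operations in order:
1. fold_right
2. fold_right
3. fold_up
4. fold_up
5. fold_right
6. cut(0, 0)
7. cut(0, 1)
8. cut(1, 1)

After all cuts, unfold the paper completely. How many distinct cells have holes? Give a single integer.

Op 1 fold_right: fold axis v@8; visible region now rows[0,16) x cols[8,16) = 16x8
Op 2 fold_right: fold axis v@12; visible region now rows[0,16) x cols[12,16) = 16x4
Op 3 fold_up: fold axis h@8; visible region now rows[0,8) x cols[12,16) = 8x4
Op 4 fold_up: fold axis h@4; visible region now rows[0,4) x cols[12,16) = 4x4
Op 5 fold_right: fold axis v@14; visible region now rows[0,4) x cols[14,16) = 4x2
Op 6 cut(0, 0): punch at orig (0,14); cuts so far [(0, 14)]; region rows[0,4) x cols[14,16) = 4x2
Op 7 cut(0, 1): punch at orig (0,15); cuts so far [(0, 14), (0, 15)]; region rows[0,4) x cols[14,16) = 4x2
Op 8 cut(1, 1): punch at orig (1,15); cuts so far [(0, 14), (0, 15), (1, 15)]; region rows[0,4) x cols[14,16) = 4x2
Unfold 1 (reflect across v@14): 6 holes -> [(0, 12), (0, 13), (0, 14), (0, 15), (1, 12), (1, 15)]
Unfold 2 (reflect across h@4): 12 holes -> [(0, 12), (0, 13), (0, 14), (0, 15), (1, 12), (1, 15), (6, 12), (6, 15), (7, 12), (7, 13), (7, 14), (7, 15)]
Unfold 3 (reflect across h@8): 24 holes -> [(0, 12), (0, 13), (0, 14), (0, 15), (1, 12), (1, 15), (6, 12), (6, 15), (7, 12), (7, 13), (7, 14), (7, 15), (8, 12), (8, 13), (8, 14), (8, 15), (9, 12), (9, 15), (14, 12), (14, 15), (15, 12), (15, 13), (15, 14), (15, 15)]
Unfold 4 (reflect across v@12): 48 holes -> [(0, 8), (0, 9), (0, 10), (0, 11), (0, 12), (0, 13), (0, 14), (0, 15), (1, 8), (1, 11), (1, 12), (1, 15), (6, 8), (6, 11), (6, 12), (6, 15), (7, 8), (7, 9), (7, 10), (7, 11), (7, 12), (7, 13), (7, 14), (7, 15), (8, 8), (8, 9), (8, 10), (8, 11), (8, 12), (8, 13), (8, 14), (8, 15), (9, 8), (9, 11), (9, 12), (9, 15), (14, 8), (14, 11), (14, 12), (14, 15), (15, 8), (15, 9), (15, 10), (15, 11), (15, 12), (15, 13), (15, 14), (15, 15)]
Unfold 5 (reflect across v@8): 96 holes -> [(0, 0), (0, 1), (0, 2), (0, 3), (0, 4), (0, 5), (0, 6), (0, 7), (0, 8), (0, 9), (0, 10), (0, 11), (0, 12), (0, 13), (0, 14), (0, 15), (1, 0), (1, 3), (1, 4), (1, 7), (1, 8), (1, 11), (1, 12), (1, 15), (6, 0), (6, 3), (6, 4), (6, 7), (6, 8), (6, 11), (6, 12), (6, 15), (7, 0), (7, 1), (7, 2), (7, 3), (7, 4), (7, 5), (7, 6), (7, 7), (7, 8), (7, 9), (7, 10), (7, 11), (7, 12), (7, 13), (7, 14), (7, 15), (8, 0), (8, 1), (8, 2), (8, 3), (8, 4), (8, 5), (8, 6), (8, 7), (8, 8), (8, 9), (8, 10), (8, 11), (8, 12), (8, 13), (8, 14), (8, 15), (9, 0), (9, 3), (9, 4), (9, 7), (9, 8), (9, 11), (9, 12), (9, 15), (14, 0), (14, 3), (14, 4), (14, 7), (14, 8), (14, 11), (14, 12), (14, 15), (15, 0), (15, 1), (15, 2), (15, 3), (15, 4), (15, 5), (15, 6), (15, 7), (15, 8), (15, 9), (15, 10), (15, 11), (15, 12), (15, 13), (15, 14), (15, 15)]

Answer: 96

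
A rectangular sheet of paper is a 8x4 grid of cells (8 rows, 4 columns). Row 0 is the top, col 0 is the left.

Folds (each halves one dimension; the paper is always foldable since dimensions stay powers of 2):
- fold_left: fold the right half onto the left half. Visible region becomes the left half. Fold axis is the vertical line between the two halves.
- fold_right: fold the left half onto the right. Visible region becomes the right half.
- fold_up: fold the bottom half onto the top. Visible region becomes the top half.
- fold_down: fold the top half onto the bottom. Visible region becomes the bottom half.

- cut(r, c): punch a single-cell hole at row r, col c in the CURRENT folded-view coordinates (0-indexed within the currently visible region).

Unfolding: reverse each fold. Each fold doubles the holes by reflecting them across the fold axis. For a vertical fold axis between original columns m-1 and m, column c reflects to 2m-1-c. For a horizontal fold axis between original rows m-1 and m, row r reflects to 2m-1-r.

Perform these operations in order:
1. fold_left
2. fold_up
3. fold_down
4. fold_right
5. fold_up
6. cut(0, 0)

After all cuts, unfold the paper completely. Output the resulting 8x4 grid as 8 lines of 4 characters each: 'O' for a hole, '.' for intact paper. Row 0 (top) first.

Op 1 fold_left: fold axis v@2; visible region now rows[0,8) x cols[0,2) = 8x2
Op 2 fold_up: fold axis h@4; visible region now rows[0,4) x cols[0,2) = 4x2
Op 3 fold_down: fold axis h@2; visible region now rows[2,4) x cols[0,2) = 2x2
Op 4 fold_right: fold axis v@1; visible region now rows[2,4) x cols[1,2) = 2x1
Op 5 fold_up: fold axis h@3; visible region now rows[2,3) x cols[1,2) = 1x1
Op 6 cut(0, 0): punch at orig (2,1); cuts so far [(2, 1)]; region rows[2,3) x cols[1,2) = 1x1
Unfold 1 (reflect across h@3): 2 holes -> [(2, 1), (3, 1)]
Unfold 2 (reflect across v@1): 4 holes -> [(2, 0), (2, 1), (3, 0), (3, 1)]
Unfold 3 (reflect across h@2): 8 holes -> [(0, 0), (0, 1), (1, 0), (1, 1), (2, 0), (2, 1), (3, 0), (3, 1)]
Unfold 4 (reflect across h@4): 16 holes -> [(0, 0), (0, 1), (1, 0), (1, 1), (2, 0), (2, 1), (3, 0), (3, 1), (4, 0), (4, 1), (5, 0), (5, 1), (6, 0), (6, 1), (7, 0), (7, 1)]
Unfold 5 (reflect across v@2): 32 holes -> [(0, 0), (0, 1), (0, 2), (0, 3), (1, 0), (1, 1), (1, 2), (1, 3), (2, 0), (2, 1), (2, 2), (2, 3), (3, 0), (3, 1), (3, 2), (3, 3), (4, 0), (4, 1), (4, 2), (4, 3), (5, 0), (5, 1), (5, 2), (5, 3), (6, 0), (6, 1), (6, 2), (6, 3), (7, 0), (7, 1), (7, 2), (7, 3)]

Answer: OOOO
OOOO
OOOO
OOOO
OOOO
OOOO
OOOO
OOOO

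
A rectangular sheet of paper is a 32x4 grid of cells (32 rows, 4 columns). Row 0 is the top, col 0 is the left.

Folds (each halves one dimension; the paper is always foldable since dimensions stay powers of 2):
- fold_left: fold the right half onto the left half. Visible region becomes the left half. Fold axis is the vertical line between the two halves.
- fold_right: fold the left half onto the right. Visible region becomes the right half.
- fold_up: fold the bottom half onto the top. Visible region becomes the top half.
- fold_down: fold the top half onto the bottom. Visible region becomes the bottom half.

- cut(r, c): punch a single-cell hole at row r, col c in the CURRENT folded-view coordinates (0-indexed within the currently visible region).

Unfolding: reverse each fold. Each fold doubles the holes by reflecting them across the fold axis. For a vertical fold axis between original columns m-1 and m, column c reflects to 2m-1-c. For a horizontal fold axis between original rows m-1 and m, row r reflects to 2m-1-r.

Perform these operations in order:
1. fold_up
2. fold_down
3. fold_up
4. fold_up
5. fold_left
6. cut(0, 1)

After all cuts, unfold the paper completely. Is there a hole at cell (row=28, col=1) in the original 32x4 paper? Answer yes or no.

Op 1 fold_up: fold axis h@16; visible region now rows[0,16) x cols[0,4) = 16x4
Op 2 fold_down: fold axis h@8; visible region now rows[8,16) x cols[0,4) = 8x4
Op 3 fold_up: fold axis h@12; visible region now rows[8,12) x cols[0,4) = 4x4
Op 4 fold_up: fold axis h@10; visible region now rows[8,10) x cols[0,4) = 2x4
Op 5 fold_left: fold axis v@2; visible region now rows[8,10) x cols[0,2) = 2x2
Op 6 cut(0, 1): punch at orig (8,1); cuts so far [(8, 1)]; region rows[8,10) x cols[0,2) = 2x2
Unfold 1 (reflect across v@2): 2 holes -> [(8, 1), (8, 2)]
Unfold 2 (reflect across h@10): 4 holes -> [(8, 1), (8, 2), (11, 1), (11, 2)]
Unfold 3 (reflect across h@12): 8 holes -> [(8, 1), (8, 2), (11, 1), (11, 2), (12, 1), (12, 2), (15, 1), (15, 2)]
Unfold 4 (reflect across h@8): 16 holes -> [(0, 1), (0, 2), (3, 1), (3, 2), (4, 1), (4, 2), (7, 1), (7, 2), (8, 1), (8, 2), (11, 1), (11, 2), (12, 1), (12, 2), (15, 1), (15, 2)]
Unfold 5 (reflect across h@16): 32 holes -> [(0, 1), (0, 2), (3, 1), (3, 2), (4, 1), (4, 2), (7, 1), (7, 2), (8, 1), (8, 2), (11, 1), (11, 2), (12, 1), (12, 2), (15, 1), (15, 2), (16, 1), (16, 2), (19, 1), (19, 2), (20, 1), (20, 2), (23, 1), (23, 2), (24, 1), (24, 2), (27, 1), (27, 2), (28, 1), (28, 2), (31, 1), (31, 2)]
Holes: [(0, 1), (0, 2), (3, 1), (3, 2), (4, 1), (4, 2), (7, 1), (7, 2), (8, 1), (8, 2), (11, 1), (11, 2), (12, 1), (12, 2), (15, 1), (15, 2), (16, 1), (16, 2), (19, 1), (19, 2), (20, 1), (20, 2), (23, 1), (23, 2), (24, 1), (24, 2), (27, 1), (27, 2), (28, 1), (28, 2), (31, 1), (31, 2)]

Answer: yes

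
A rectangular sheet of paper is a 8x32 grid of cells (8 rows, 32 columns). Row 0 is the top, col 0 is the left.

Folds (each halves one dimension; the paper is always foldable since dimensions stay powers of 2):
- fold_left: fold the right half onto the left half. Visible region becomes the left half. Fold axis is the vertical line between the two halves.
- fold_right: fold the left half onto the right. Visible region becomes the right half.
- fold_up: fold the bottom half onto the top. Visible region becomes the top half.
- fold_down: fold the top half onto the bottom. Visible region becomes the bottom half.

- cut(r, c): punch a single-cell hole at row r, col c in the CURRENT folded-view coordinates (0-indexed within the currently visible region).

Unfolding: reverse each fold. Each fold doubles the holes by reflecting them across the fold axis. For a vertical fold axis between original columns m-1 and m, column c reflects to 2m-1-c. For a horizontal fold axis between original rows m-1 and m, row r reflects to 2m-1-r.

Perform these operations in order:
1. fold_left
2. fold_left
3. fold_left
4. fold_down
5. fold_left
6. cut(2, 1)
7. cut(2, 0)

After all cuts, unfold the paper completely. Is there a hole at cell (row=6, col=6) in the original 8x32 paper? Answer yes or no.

Answer: yes

Derivation:
Op 1 fold_left: fold axis v@16; visible region now rows[0,8) x cols[0,16) = 8x16
Op 2 fold_left: fold axis v@8; visible region now rows[0,8) x cols[0,8) = 8x8
Op 3 fold_left: fold axis v@4; visible region now rows[0,8) x cols[0,4) = 8x4
Op 4 fold_down: fold axis h@4; visible region now rows[4,8) x cols[0,4) = 4x4
Op 5 fold_left: fold axis v@2; visible region now rows[4,8) x cols[0,2) = 4x2
Op 6 cut(2, 1): punch at orig (6,1); cuts so far [(6, 1)]; region rows[4,8) x cols[0,2) = 4x2
Op 7 cut(2, 0): punch at orig (6,0); cuts so far [(6, 0), (6, 1)]; region rows[4,8) x cols[0,2) = 4x2
Unfold 1 (reflect across v@2): 4 holes -> [(6, 0), (6, 1), (6, 2), (6, 3)]
Unfold 2 (reflect across h@4): 8 holes -> [(1, 0), (1, 1), (1, 2), (1, 3), (6, 0), (6, 1), (6, 2), (6, 3)]
Unfold 3 (reflect across v@4): 16 holes -> [(1, 0), (1, 1), (1, 2), (1, 3), (1, 4), (1, 5), (1, 6), (1, 7), (6, 0), (6, 1), (6, 2), (6, 3), (6, 4), (6, 5), (6, 6), (6, 7)]
Unfold 4 (reflect across v@8): 32 holes -> [(1, 0), (1, 1), (1, 2), (1, 3), (1, 4), (1, 5), (1, 6), (1, 7), (1, 8), (1, 9), (1, 10), (1, 11), (1, 12), (1, 13), (1, 14), (1, 15), (6, 0), (6, 1), (6, 2), (6, 3), (6, 4), (6, 5), (6, 6), (6, 7), (6, 8), (6, 9), (6, 10), (6, 11), (6, 12), (6, 13), (6, 14), (6, 15)]
Unfold 5 (reflect across v@16): 64 holes -> [(1, 0), (1, 1), (1, 2), (1, 3), (1, 4), (1, 5), (1, 6), (1, 7), (1, 8), (1, 9), (1, 10), (1, 11), (1, 12), (1, 13), (1, 14), (1, 15), (1, 16), (1, 17), (1, 18), (1, 19), (1, 20), (1, 21), (1, 22), (1, 23), (1, 24), (1, 25), (1, 26), (1, 27), (1, 28), (1, 29), (1, 30), (1, 31), (6, 0), (6, 1), (6, 2), (6, 3), (6, 4), (6, 5), (6, 6), (6, 7), (6, 8), (6, 9), (6, 10), (6, 11), (6, 12), (6, 13), (6, 14), (6, 15), (6, 16), (6, 17), (6, 18), (6, 19), (6, 20), (6, 21), (6, 22), (6, 23), (6, 24), (6, 25), (6, 26), (6, 27), (6, 28), (6, 29), (6, 30), (6, 31)]
Holes: [(1, 0), (1, 1), (1, 2), (1, 3), (1, 4), (1, 5), (1, 6), (1, 7), (1, 8), (1, 9), (1, 10), (1, 11), (1, 12), (1, 13), (1, 14), (1, 15), (1, 16), (1, 17), (1, 18), (1, 19), (1, 20), (1, 21), (1, 22), (1, 23), (1, 24), (1, 25), (1, 26), (1, 27), (1, 28), (1, 29), (1, 30), (1, 31), (6, 0), (6, 1), (6, 2), (6, 3), (6, 4), (6, 5), (6, 6), (6, 7), (6, 8), (6, 9), (6, 10), (6, 11), (6, 12), (6, 13), (6, 14), (6, 15), (6, 16), (6, 17), (6, 18), (6, 19), (6, 20), (6, 21), (6, 22), (6, 23), (6, 24), (6, 25), (6, 26), (6, 27), (6, 28), (6, 29), (6, 30), (6, 31)]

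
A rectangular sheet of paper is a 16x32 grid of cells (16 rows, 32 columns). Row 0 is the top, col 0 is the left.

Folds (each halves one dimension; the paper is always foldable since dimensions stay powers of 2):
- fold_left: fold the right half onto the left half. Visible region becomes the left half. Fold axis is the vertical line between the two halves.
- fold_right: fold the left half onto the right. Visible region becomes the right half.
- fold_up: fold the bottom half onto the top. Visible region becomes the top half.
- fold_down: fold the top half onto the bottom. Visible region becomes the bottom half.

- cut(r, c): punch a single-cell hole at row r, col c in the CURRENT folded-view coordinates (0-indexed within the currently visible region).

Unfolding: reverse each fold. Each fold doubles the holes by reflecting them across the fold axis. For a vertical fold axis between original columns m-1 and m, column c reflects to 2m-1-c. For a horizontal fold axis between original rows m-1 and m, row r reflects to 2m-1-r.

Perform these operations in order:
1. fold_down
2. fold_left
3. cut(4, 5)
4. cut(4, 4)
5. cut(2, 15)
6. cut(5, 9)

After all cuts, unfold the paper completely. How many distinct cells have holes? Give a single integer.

Answer: 16

Derivation:
Op 1 fold_down: fold axis h@8; visible region now rows[8,16) x cols[0,32) = 8x32
Op 2 fold_left: fold axis v@16; visible region now rows[8,16) x cols[0,16) = 8x16
Op 3 cut(4, 5): punch at orig (12,5); cuts so far [(12, 5)]; region rows[8,16) x cols[0,16) = 8x16
Op 4 cut(4, 4): punch at orig (12,4); cuts so far [(12, 4), (12, 5)]; region rows[8,16) x cols[0,16) = 8x16
Op 5 cut(2, 15): punch at orig (10,15); cuts so far [(10, 15), (12, 4), (12, 5)]; region rows[8,16) x cols[0,16) = 8x16
Op 6 cut(5, 9): punch at orig (13,9); cuts so far [(10, 15), (12, 4), (12, 5), (13, 9)]; region rows[8,16) x cols[0,16) = 8x16
Unfold 1 (reflect across v@16): 8 holes -> [(10, 15), (10, 16), (12, 4), (12, 5), (12, 26), (12, 27), (13, 9), (13, 22)]
Unfold 2 (reflect across h@8): 16 holes -> [(2, 9), (2, 22), (3, 4), (3, 5), (3, 26), (3, 27), (5, 15), (5, 16), (10, 15), (10, 16), (12, 4), (12, 5), (12, 26), (12, 27), (13, 9), (13, 22)]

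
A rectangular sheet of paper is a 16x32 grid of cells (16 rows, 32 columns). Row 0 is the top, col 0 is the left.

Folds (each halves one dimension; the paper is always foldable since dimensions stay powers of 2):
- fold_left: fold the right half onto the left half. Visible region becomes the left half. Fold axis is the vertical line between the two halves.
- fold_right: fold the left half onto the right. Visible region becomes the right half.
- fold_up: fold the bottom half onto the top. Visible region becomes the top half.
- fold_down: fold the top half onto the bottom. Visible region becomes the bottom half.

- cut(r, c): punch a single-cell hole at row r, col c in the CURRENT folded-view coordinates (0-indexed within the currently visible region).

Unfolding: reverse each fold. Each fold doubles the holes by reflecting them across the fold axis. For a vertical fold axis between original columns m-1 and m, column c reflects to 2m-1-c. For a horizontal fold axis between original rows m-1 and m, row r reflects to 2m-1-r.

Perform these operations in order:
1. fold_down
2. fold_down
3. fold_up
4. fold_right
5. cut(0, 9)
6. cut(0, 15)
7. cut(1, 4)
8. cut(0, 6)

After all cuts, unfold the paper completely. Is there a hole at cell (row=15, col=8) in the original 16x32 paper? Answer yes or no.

Op 1 fold_down: fold axis h@8; visible region now rows[8,16) x cols[0,32) = 8x32
Op 2 fold_down: fold axis h@12; visible region now rows[12,16) x cols[0,32) = 4x32
Op 3 fold_up: fold axis h@14; visible region now rows[12,14) x cols[0,32) = 2x32
Op 4 fold_right: fold axis v@16; visible region now rows[12,14) x cols[16,32) = 2x16
Op 5 cut(0, 9): punch at orig (12,25); cuts so far [(12, 25)]; region rows[12,14) x cols[16,32) = 2x16
Op 6 cut(0, 15): punch at orig (12,31); cuts so far [(12, 25), (12, 31)]; region rows[12,14) x cols[16,32) = 2x16
Op 7 cut(1, 4): punch at orig (13,20); cuts so far [(12, 25), (12, 31), (13, 20)]; region rows[12,14) x cols[16,32) = 2x16
Op 8 cut(0, 6): punch at orig (12,22); cuts so far [(12, 22), (12, 25), (12, 31), (13, 20)]; region rows[12,14) x cols[16,32) = 2x16
Unfold 1 (reflect across v@16): 8 holes -> [(12, 0), (12, 6), (12, 9), (12, 22), (12, 25), (12, 31), (13, 11), (13, 20)]
Unfold 2 (reflect across h@14): 16 holes -> [(12, 0), (12, 6), (12, 9), (12, 22), (12, 25), (12, 31), (13, 11), (13, 20), (14, 11), (14, 20), (15, 0), (15, 6), (15, 9), (15, 22), (15, 25), (15, 31)]
Unfold 3 (reflect across h@12): 32 holes -> [(8, 0), (8, 6), (8, 9), (8, 22), (8, 25), (8, 31), (9, 11), (9, 20), (10, 11), (10, 20), (11, 0), (11, 6), (11, 9), (11, 22), (11, 25), (11, 31), (12, 0), (12, 6), (12, 9), (12, 22), (12, 25), (12, 31), (13, 11), (13, 20), (14, 11), (14, 20), (15, 0), (15, 6), (15, 9), (15, 22), (15, 25), (15, 31)]
Unfold 4 (reflect across h@8): 64 holes -> [(0, 0), (0, 6), (0, 9), (0, 22), (0, 25), (0, 31), (1, 11), (1, 20), (2, 11), (2, 20), (3, 0), (3, 6), (3, 9), (3, 22), (3, 25), (3, 31), (4, 0), (4, 6), (4, 9), (4, 22), (4, 25), (4, 31), (5, 11), (5, 20), (6, 11), (6, 20), (7, 0), (7, 6), (7, 9), (7, 22), (7, 25), (7, 31), (8, 0), (8, 6), (8, 9), (8, 22), (8, 25), (8, 31), (9, 11), (9, 20), (10, 11), (10, 20), (11, 0), (11, 6), (11, 9), (11, 22), (11, 25), (11, 31), (12, 0), (12, 6), (12, 9), (12, 22), (12, 25), (12, 31), (13, 11), (13, 20), (14, 11), (14, 20), (15, 0), (15, 6), (15, 9), (15, 22), (15, 25), (15, 31)]
Holes: [(0, 0), (0, 6), (0, 9), (0, 22), (0, 25), (0, 31), (1, 11), (1, 20), (2, 11), (2, 20), (3, 0), (3, 6), (3, 9), (3, 22), (3, 25), (3, 31), (4, 0), (4, 6), (4, 9), (4, 22), (4, 25), (4, 31), (5, 11), (5, 20), (6, 11), (6, 20), (7, 0), (7, 6), (7, 9), (7, 22), (7, 25), (7, 31), (8, 0), (8, 6), (8, 9), (8, 22), (8, 25), (8, 31), (9, 11), (9, 20), (10, 11), (10, 20), (11, 0), (11, 6), (11, 9), (11, 22), (11, 25), (11, 31), (12, 0), (12, 6), (12, 9), (12, 22), (12, 25), (12, 31), (13, 11), (13, 20), (14, 11), (14, 20), (15, 0), (15, 6), (15, 9), (15, 22), (15, 25), (15, 31)]

Answer: no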